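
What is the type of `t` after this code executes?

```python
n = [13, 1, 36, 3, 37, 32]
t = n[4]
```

Indexing a list of ints returns int (n[4] = 37)

int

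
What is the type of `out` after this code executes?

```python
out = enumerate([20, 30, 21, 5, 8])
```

enumerate() returns an enumerate iterator object

enumerate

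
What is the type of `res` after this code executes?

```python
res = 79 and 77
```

'and' returns the last value when all truthy (77, which is int)

int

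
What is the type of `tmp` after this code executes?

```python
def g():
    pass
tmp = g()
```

A function with no return statement returns None

NoneType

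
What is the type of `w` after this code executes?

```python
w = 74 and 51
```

'and' returns the last value when all truthy (51, which is int)

int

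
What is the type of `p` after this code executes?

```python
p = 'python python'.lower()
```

str.lower() returns str

str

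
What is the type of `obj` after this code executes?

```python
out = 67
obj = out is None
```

'is' comparison returns bool

bool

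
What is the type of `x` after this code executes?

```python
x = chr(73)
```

chr() returns str (single character)

str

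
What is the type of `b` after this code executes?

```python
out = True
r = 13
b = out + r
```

bool + int returns int (True is 1, so 1 + 13 = 14)

int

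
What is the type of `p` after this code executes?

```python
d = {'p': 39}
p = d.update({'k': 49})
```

dict.update() returns None

NoneType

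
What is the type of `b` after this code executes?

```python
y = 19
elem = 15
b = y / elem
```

int / int always returns float in Python 3 (19 / 15 = 1.26667)

float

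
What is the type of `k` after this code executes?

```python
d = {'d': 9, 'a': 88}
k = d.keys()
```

.keys() returns a dict_keys view object

dict_keys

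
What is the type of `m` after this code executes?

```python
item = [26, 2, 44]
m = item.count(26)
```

list.count() returns int

int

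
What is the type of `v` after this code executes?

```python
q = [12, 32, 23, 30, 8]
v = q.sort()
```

list.sort() returns None (sorts in place)

NoneType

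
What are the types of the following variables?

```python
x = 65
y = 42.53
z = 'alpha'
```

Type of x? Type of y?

x is int; y is float

int, float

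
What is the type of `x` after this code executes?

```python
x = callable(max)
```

callable() returns bool

bool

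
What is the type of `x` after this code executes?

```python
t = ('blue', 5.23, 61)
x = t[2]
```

Index 2 of tuple is 61 which is int

int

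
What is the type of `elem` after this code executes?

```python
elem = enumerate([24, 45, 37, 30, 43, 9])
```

enumerate() returns an enumerate iterator object

enumerate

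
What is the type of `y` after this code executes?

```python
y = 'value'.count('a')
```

str.count() returns int

int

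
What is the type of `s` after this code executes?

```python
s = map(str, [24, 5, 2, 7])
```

map() returns a map iterator object

map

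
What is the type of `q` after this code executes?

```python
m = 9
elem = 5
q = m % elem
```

int % int returns int (9 % 5 = 4)

int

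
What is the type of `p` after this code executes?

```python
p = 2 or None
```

'or' returns first truthy value (2, int)

int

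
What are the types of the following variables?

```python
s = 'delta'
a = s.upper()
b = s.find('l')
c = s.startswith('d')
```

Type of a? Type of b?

str.upper() returns str; str.find() returns int

str, int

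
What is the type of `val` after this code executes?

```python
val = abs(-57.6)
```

abs() of float returns float

float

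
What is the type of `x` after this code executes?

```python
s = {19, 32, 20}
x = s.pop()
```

Popping from a set of ints returns int

int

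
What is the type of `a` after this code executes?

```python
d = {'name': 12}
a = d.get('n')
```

dict.get() returns None when key 'n' is not found and no default given

NoneType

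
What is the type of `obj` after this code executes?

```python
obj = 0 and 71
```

'and' returns the first falsy value (0, which is int)

int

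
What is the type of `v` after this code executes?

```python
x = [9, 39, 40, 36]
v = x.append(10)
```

list.append() returns None (mutates in place)

NoneType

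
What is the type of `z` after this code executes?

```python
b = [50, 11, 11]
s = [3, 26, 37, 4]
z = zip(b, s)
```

zip() returns a zip iterator object

zip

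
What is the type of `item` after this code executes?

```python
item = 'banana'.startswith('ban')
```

str.startswith() returns bool

bool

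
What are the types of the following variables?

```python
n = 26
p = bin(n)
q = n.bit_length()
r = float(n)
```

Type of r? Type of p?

float() returns float; bin() returns str

float, str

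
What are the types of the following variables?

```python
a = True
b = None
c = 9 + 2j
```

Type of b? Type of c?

b is NoneType; c is complex

NoneType, complex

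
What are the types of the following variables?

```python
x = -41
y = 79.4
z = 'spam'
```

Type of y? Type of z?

y is float; z is str

float, str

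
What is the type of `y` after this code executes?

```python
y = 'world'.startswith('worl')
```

str.startswith() returns bool

bool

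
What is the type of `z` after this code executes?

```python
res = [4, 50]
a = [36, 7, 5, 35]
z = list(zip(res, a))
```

list(zip(...)) returns a list of tuples

list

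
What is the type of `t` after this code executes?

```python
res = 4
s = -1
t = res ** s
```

int ** negative int returns float

float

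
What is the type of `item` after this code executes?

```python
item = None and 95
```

'and' returns first falsy value (None)

NoneType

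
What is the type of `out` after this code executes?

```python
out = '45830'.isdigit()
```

str.isdigit() returns bool

bool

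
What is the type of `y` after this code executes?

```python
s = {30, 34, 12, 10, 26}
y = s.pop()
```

Popping from a set of ints returns int

int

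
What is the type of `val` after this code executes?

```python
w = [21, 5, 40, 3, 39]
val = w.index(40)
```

list.index() returns int

int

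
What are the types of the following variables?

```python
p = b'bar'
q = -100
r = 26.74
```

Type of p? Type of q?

p is bytes; q is int

bytes, int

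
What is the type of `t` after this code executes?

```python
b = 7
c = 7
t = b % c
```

int % int returns int (7 % 7 = 0)

int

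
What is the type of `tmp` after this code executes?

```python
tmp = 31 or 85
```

'or' returns the first truthy value (31, which is int)

int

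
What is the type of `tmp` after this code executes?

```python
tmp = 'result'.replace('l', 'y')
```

str.replace() returns str

str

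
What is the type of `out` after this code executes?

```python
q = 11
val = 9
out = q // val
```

int // int returns int (11 // 9 = 1)

int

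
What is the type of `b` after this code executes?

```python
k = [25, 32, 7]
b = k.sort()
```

list.sort() returns None (sorts in place)

NoneType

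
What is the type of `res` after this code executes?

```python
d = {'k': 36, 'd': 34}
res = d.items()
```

dict.items() returns a dict_items view

dict_items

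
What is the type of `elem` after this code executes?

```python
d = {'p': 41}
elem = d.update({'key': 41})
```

dict.update() returns None

NoneType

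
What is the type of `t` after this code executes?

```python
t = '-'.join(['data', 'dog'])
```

str.join() returns str

str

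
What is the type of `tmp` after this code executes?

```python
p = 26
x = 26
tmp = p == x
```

Equality comparison returns bool

bool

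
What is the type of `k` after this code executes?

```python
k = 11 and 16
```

'and' returns the last value when all truthy (16, which is int)

int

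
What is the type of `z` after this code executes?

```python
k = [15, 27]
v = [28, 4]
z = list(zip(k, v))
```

list(zip(...)) returns a list of tuples

list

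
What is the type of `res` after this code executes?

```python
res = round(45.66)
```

round() with no ndigits arg returns int

int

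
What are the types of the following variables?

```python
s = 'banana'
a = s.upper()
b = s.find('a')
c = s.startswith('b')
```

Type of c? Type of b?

str.startswith() returns bool; str.find() returns int

bool, int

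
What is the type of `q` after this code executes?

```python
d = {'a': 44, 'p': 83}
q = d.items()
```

dict.items() returns a dict_items view

dict_items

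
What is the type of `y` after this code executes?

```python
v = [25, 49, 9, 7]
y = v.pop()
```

list.pop() returns the popped element (int here)

int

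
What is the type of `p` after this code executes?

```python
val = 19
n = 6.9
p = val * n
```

int * float returns float (19 * 6.9 = 131.1)

float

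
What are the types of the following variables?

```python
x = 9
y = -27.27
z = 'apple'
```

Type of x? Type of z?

x is int; z is str

int, str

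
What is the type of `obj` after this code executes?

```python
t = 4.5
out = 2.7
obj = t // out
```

float // float returns float (floor division preserves float type)

float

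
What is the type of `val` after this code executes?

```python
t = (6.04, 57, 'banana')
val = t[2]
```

Index 2 of tuple is 'banana' which is str

str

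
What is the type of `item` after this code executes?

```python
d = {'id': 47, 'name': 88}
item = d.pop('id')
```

dict.pop() returns the value (int)

int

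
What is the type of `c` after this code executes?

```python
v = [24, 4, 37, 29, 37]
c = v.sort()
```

list.sort() returns None (sorts in place)

NoneType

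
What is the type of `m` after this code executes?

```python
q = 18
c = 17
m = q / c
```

int / int always returns float in Python 3 (18 / 17 = 1.05882)

float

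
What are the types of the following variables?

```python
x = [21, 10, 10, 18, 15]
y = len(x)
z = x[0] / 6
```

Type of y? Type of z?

len() returns int; int / int returns float

int, float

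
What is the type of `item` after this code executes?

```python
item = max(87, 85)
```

max() of ints returns int

int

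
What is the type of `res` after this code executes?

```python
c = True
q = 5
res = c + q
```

bool + int returns int (True is 1, so 1 + 5 = 6)

int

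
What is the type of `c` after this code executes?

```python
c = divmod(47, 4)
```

divmod() returns a tuple (quotient, remainder)

tuple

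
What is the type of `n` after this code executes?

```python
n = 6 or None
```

'or' returns first truthy value (6, int)

int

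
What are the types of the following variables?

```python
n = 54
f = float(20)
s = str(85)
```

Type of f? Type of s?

f is float; s is str

float, str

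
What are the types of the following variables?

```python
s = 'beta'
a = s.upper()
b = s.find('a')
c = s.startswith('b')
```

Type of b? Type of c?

str.find() returns int; str.startswith() returns bool

int, bool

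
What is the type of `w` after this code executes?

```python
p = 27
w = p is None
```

'is' comparison returns bool

bool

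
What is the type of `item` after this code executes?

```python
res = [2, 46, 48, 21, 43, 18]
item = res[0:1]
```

Slicing a list always returns a list

list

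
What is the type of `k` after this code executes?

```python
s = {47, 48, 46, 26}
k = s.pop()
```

Popping from a set of ints returns int

int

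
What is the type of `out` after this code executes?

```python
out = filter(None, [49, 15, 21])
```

filter() returns a filter iterator object

filter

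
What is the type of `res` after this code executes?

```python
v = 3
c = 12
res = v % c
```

int % int returns int (3 % 12 = 3)

int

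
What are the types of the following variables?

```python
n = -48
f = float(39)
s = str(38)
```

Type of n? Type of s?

n is int; s is str

int, str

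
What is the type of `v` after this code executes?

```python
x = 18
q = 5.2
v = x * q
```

int * float returns float (18 * 5.2 = 93.6)

float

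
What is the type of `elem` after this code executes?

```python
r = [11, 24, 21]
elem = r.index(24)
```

list.index() returns int

int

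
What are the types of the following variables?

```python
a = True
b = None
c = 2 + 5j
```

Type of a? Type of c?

a is bool; c is complex

bool, complex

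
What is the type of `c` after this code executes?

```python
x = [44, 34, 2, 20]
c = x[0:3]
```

Slicing a list always returns a list

list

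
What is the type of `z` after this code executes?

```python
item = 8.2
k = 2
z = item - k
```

float - int returns float (8.2 - 2 = 6.2)

float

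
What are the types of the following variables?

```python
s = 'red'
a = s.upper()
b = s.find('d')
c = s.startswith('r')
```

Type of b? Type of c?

str.find() returns int; str.startswith() returns bool

int, bool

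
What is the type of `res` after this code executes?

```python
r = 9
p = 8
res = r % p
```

int % int returns int (9 % 8 = 1)

int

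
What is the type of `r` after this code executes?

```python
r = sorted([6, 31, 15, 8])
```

sorted() always returns list

list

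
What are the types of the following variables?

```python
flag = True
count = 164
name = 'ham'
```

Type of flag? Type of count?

flag is bool; count is int

bool, int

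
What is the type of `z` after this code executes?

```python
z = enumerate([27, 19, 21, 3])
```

enumerate() returns an enumerate iterator object

enumerate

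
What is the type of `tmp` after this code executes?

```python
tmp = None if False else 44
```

Ternary: condition is False, else branch (44) taken → int

int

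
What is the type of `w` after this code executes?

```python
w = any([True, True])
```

any() returns bool

bool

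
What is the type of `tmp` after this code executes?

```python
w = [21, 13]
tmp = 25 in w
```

'in' operator returns bool

bool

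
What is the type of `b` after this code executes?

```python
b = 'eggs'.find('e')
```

str.find() returns int (index, or -1)

int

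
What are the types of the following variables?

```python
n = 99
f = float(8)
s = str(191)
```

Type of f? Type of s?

f is float; s is str

float, str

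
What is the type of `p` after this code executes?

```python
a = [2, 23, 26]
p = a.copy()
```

list.copy() returns list

list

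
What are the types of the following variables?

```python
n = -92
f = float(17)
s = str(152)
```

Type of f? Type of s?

f is float; s is str

float, str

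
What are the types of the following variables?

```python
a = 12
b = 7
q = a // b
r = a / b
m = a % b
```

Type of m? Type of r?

int % int returns int; int / int returns float

int, float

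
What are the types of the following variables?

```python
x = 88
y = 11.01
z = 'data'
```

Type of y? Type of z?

y is float; z is str

float, str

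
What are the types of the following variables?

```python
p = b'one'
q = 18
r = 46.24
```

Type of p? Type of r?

p is bytes; r is float

bytes, float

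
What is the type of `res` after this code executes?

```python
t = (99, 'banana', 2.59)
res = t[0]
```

Index 0 of tuple is 99 which is int

int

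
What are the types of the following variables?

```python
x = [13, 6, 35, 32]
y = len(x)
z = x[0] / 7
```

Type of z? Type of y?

int / int returns float; len() returns int

float, int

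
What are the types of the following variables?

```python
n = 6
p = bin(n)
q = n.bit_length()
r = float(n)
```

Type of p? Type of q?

bin() returns str; int.bit_length() returns int

str, int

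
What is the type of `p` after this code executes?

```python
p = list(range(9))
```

list(range(...)) returns list

list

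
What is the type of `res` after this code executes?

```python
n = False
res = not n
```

'not' always returns bool

bool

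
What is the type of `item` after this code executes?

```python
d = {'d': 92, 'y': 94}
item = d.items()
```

dict.items() returns a dict_items view

dict_items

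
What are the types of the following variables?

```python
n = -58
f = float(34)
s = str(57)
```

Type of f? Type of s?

f is float; s is str

float, str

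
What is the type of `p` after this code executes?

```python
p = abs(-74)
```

abs() of int returns int

int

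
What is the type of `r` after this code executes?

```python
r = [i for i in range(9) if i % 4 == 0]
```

A list comprehension [...] produces a list

list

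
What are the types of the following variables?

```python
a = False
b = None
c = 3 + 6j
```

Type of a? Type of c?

a is bool; c is complex

bool, complex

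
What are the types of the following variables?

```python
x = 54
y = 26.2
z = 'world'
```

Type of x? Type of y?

x is int; y is float

int, float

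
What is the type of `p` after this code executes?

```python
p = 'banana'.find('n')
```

str.find() returns int (index, or -1)

int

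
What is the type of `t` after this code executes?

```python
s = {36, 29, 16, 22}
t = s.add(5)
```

set.add() returns None (mutates in place)

NoneType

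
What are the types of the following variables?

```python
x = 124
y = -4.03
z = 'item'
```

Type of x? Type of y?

x is int; y is float

int, float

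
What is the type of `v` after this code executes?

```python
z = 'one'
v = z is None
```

'is' comparison returns bool

bool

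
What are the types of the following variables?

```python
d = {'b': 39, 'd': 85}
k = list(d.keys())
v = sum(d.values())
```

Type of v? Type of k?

sum of int values returns int; list(...) returns list

int, list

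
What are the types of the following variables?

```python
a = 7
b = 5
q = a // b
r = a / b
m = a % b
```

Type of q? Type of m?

int // int returns int; int % int returns int

int, int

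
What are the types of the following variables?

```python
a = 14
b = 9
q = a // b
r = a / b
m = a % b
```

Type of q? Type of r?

int // int returns int; int / int returns float

int, float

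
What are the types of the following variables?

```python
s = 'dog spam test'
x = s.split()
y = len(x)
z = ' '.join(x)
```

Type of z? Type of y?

str.join() returns str; len() returns int

str, int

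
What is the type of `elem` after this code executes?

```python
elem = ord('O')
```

ord() returns int (Unicode code point)

int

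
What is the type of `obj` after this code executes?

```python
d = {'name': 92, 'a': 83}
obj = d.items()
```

dict.items() returns a dict_items view

dict_items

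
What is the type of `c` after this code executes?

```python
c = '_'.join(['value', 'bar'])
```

str.join() returns str

str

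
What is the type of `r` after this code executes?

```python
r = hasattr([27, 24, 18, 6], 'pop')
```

hasattr() returns bool

bool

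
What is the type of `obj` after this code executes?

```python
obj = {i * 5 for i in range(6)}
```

A set comprehension {expr for x in iterable} produces a set

set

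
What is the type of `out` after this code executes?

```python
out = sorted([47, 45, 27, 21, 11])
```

sorted() always returns list

list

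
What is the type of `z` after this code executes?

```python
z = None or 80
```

'or' with None returns the other value (80, int)

int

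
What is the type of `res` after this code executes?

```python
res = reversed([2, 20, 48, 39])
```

reversed() on a list returns a list_reverseiterator

list_reverseiterator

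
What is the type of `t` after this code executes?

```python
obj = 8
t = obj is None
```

'is' comparison returns bool

bool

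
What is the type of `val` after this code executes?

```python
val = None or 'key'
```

'or' with None returns the other value ('key', str)

str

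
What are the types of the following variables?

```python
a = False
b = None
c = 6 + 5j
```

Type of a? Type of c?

a is bool; c is complex

bool, complex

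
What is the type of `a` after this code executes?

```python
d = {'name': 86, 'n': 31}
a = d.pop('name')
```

dict.pop() returns the value (int)

int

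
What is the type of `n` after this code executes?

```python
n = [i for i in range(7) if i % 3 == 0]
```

A list comprehension [...] produces a list

list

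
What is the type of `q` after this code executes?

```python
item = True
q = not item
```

'not' always returns bool

bool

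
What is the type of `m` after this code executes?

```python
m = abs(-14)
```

abs() of int returns int

int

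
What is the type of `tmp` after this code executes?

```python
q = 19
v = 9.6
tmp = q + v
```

int + float returns float (19 + 9.6 = 28.6)

float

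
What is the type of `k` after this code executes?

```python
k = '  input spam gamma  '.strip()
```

str.strip() returns str

str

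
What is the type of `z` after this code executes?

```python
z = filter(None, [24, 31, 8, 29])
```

filter() returns a filter iterator object

filter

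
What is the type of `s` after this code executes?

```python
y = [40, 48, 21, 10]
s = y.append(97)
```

list.append() returns None (mutates in place)

NoneType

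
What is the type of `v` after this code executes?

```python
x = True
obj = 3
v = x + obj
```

bool + int returns int (True is 1, so 1 + 3 = 4)

int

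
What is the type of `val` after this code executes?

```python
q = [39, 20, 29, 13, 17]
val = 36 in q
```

'in' operator returns bool

bool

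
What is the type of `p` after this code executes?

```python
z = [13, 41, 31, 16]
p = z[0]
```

Indexing a list of ints returns int (z[0] = 13)

int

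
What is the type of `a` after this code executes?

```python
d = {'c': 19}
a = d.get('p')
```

dict.get() returns None when key 'p' is not found and no default given

NoneType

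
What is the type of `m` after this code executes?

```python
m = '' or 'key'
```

'or' returns first truthy value ('key', which is str)

str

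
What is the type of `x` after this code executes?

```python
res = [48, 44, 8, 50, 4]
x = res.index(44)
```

list.index() returns int

int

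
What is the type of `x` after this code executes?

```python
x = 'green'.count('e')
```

str.count() returns int

int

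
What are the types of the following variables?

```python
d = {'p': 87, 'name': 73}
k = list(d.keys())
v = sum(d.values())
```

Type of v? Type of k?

sum of int values returns int; list(...) returns list

int, list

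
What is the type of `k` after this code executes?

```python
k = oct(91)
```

oct() returns str representation

str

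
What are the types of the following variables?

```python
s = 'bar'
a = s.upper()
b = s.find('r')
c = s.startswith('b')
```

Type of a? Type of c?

str.upper() returns str; str.startswith() returns bool

str, bool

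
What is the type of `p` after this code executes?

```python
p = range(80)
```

range() returns a range object

range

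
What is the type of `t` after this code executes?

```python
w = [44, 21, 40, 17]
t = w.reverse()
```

list.reverse() returns None

NoneType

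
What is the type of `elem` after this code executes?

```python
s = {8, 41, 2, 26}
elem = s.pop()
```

Popping from a set of ints returns int

int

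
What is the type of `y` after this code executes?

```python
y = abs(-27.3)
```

abs() of float returns float

float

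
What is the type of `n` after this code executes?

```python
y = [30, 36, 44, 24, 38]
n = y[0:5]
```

Slicing a list always returns a list

list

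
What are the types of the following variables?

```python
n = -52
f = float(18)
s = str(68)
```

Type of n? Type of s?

n is int; s is str

int, str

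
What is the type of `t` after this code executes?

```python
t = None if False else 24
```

Ternary: condition is False, else branch (24) taken → int

int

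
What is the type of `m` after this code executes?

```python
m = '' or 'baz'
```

'or' returns first truthy value ('baz', which is str)

str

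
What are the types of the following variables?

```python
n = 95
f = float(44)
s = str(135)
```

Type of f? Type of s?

f is float; s is str

float, str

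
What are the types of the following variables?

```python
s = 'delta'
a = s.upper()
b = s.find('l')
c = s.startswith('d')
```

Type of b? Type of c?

str.find() returns int; str.startswith() returns bool

int, bool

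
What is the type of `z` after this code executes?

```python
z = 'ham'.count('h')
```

str.count() returns int

int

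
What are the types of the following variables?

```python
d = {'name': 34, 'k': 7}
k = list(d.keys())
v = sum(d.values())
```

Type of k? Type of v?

list(...) returns list; sum of int values returns int

list, int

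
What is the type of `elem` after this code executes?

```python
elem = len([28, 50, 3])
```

len() always returns int

int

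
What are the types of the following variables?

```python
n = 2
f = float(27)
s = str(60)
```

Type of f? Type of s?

f is float; s is str

float, str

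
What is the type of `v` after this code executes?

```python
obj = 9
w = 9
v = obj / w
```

int / int always returns float in Python 3 (9 / 9 = 1)

float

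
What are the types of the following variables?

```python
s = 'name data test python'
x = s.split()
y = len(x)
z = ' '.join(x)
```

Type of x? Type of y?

str.split() returns list; len() returns int

list, int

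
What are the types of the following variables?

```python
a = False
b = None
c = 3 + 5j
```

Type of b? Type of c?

b is NoneType; c is complex

NoneType, complex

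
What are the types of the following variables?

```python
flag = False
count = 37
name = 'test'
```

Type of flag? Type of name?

flag is bool; name is str

bool, str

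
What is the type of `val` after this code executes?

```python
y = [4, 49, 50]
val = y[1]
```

Indexing a list of ints returns int (y[1] = 49)

int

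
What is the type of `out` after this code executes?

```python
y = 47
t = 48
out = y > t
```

Comparison operators return bool

bool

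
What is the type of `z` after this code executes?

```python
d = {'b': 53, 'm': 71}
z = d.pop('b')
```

dict.pop() returns the value (int)

int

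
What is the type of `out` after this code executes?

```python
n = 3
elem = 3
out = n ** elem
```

int ** positive int returns int (3 ** 3 = 27)

int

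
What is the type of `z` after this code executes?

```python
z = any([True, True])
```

any() returns bool

bool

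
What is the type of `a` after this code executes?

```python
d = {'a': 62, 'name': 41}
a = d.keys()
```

.keys() returns a dict_keys view object

dict_keys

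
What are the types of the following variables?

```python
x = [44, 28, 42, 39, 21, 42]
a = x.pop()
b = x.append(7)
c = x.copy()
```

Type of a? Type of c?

list.pop() returns the element (int); list.copy() returns list

int, list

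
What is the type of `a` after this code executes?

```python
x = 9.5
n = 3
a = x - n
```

float - int returns float (9.5 - 3 = 6.5)

float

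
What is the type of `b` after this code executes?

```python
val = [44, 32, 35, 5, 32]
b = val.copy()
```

list.copy() returns list

list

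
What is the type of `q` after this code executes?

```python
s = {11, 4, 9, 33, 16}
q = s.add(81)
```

set.add() returns None (mutates in place)

NoneType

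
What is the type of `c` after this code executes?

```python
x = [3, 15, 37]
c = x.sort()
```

list.sort() returns None (sorts in place)

NoneType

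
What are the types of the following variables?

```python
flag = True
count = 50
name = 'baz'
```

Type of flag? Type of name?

flag is bool; name is str

bool, str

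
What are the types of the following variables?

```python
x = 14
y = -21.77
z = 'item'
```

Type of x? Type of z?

x is int; z is str

int, str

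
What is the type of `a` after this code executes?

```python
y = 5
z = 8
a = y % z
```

int % int returns int (5 % 8 = 5)

int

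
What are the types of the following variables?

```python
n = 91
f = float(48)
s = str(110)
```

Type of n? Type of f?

n is int; f is float

int, float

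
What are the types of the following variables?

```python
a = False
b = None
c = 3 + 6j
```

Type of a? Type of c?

a is bool; c is complex

bool, complex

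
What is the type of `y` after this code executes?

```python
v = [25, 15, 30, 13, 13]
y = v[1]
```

Indexing a list of ints returns int (v[1] = 15)

int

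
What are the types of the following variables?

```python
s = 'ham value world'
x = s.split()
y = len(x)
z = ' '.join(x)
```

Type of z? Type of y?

str.join() returns str; len() returns int

str, int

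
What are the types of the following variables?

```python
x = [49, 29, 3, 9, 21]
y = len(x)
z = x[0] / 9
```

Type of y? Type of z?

len() returns int; int / int returns float

int, float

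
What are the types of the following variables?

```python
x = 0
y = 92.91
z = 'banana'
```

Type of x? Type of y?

x is int; y is float

int, float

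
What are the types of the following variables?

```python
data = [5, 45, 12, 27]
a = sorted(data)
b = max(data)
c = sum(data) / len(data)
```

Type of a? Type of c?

sorted() returns list; int / int returns float

list, float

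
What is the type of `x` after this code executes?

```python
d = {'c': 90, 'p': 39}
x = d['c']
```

Accessing dict[str, int] with key 'c' returns int value 90

int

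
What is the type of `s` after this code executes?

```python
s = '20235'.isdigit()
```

str.isdigit() returns bool

bool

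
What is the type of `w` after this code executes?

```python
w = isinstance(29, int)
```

isinstance() returns bool

bool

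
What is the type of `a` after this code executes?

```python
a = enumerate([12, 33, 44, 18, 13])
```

enumerate() returns an enumerate iterator object

enumerate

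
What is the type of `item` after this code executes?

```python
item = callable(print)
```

callable() returns bool

bool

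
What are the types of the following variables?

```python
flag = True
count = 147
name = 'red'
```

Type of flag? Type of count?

flag is bool; count is int

bool, int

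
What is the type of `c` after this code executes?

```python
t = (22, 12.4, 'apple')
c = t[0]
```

Index 0 of tuple is 22 which is int

int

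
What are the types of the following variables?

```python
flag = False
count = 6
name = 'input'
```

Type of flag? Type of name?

flag is bool; name is str

bool, str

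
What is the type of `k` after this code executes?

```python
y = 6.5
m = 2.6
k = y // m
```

float // float returns float (floor division preserves float type)

float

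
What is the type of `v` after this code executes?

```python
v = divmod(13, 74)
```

divmod() returns a tuple (quotient, remainder)

tuple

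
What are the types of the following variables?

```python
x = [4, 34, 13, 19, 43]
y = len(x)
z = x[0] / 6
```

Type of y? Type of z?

len() returns int; int / int returns float

int, float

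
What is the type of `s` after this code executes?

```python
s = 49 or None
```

'or' returns first truthy value (49, int)

int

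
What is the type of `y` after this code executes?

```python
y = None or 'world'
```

'or' with None returns the other value ('world', str)

str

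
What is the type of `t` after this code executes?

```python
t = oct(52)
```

oct() returns str representation

str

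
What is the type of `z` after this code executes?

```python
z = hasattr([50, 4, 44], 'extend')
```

hasattr() returns bool

bool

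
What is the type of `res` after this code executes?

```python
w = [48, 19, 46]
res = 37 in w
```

'in' operator returns bool

bool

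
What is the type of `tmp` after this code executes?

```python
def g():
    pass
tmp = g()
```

A function with no return statement returns None

NoneType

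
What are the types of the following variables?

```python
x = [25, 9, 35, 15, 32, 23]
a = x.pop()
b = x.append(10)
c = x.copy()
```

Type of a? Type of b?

list.pop() returns the element (int); list.append() returns None

int, NoneType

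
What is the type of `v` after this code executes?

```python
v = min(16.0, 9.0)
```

min() of floats returns float

float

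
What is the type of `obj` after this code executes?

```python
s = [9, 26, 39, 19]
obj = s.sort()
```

list.sort() returns None (sorts in place)

NoneType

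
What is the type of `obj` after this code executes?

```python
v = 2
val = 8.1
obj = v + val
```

int + float returns float (2 + 8.1 = 10.1)

float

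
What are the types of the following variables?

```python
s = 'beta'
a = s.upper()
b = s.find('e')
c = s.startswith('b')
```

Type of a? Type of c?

str.upper() returns str; str.startswith() returns bool

str, bool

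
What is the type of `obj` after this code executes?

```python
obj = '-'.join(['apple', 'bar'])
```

str.join() returns str

str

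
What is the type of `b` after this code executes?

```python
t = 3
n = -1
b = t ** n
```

int ** negative int returns float

float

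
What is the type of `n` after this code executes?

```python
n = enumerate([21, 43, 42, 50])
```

enumerate() returns an enumerate iterator object

enumerate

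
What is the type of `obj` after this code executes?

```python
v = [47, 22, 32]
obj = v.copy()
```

list.copy() returns list

list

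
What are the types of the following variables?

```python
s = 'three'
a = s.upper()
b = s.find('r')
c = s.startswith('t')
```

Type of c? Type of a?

str.startswith() returns bool; str.upper() returns str

bool, str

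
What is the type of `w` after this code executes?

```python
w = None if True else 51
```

Ternary: condition is True, if branch (None) taken → NoneType

NoneType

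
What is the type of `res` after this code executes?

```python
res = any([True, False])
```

any() returns bool

bool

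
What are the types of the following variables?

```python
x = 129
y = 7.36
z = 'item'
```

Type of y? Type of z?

y is float; z is str

float, str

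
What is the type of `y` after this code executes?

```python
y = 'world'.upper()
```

str.upper() returns str

str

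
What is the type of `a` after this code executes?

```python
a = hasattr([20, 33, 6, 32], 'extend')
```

hasattr() returns bool

bool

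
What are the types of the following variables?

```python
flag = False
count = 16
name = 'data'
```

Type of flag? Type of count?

flag is bool; count is int

bool, int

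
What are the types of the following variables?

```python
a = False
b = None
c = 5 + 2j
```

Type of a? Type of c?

a is bool; c is complex

bool, complex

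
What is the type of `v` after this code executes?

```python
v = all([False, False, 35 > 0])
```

all() returns bool

bool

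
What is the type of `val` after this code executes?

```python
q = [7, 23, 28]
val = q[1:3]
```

Slicing a list always returns a list

list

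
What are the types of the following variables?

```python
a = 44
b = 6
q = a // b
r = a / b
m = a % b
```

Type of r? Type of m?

int / int returns float; int % int returns int

float, int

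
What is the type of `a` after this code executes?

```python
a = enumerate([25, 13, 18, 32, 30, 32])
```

enumerate() returns an enumerate iterator object

enumerate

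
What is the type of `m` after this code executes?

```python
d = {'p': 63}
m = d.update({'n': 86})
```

dict.update() returns None

NoneType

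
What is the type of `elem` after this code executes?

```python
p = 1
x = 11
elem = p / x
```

int / int always returns float in Python 3 (1 / 11 = 0.0909091)

float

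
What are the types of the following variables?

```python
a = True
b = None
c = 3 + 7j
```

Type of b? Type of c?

b is NoneType; c is complex

NoneType, complex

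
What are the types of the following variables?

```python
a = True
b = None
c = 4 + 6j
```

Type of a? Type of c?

a is bool; c is complex

bool, complex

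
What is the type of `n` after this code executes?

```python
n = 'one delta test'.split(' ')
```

str.split() returns list

list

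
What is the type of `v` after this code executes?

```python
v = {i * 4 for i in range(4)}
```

A set comprehension {expr for x in iterable} produces a set

set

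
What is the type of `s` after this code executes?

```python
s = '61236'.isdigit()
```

str.isdigit() returns bool

bool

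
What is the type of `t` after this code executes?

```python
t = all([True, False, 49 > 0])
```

all() returns bool

bool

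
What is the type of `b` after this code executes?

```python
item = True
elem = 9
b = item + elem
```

bool + int returns int (True is 1, so 1 + 9 = 10)

int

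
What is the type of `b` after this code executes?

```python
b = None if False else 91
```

Ternary: condition is False, else branch (91) taken → int

int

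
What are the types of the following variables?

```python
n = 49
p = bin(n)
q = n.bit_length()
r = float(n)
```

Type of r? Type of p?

float() returns float; bin() returns str

float, str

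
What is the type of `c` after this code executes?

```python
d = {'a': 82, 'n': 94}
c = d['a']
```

Accessing dict[str, int] with key 'a' returns int value 82

int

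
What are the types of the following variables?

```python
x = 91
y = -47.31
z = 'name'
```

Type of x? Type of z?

x is int; z is str

int, str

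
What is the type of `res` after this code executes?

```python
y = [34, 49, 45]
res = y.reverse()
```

list.reverse() returns None

NoneType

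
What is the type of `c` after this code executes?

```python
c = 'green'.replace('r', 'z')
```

str.replace() returns str

str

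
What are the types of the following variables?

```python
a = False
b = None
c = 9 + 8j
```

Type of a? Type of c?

a is bool; c is complex

bool, complex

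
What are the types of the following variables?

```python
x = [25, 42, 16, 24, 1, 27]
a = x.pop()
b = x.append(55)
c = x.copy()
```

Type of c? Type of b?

list.copy() returns list; list.append() returns None

list, NoneType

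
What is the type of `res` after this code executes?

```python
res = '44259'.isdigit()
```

str.isdigit() returns bool

bool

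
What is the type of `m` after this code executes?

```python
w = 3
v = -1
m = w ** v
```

int ** negative int returns float

float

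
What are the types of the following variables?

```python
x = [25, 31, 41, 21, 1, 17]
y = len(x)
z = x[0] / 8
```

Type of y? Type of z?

len() returns int; int / int returns float

int, float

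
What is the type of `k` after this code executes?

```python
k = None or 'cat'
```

'or' with None returns the other value ('cat', str)

str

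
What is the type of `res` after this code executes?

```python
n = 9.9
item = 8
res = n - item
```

float - int returns float (9.9 - 8 = 1.9)

float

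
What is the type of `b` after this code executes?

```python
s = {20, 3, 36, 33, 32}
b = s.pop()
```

Popping from a set of ints returns int

int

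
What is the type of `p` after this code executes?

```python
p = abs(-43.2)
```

abs() of float returns float

float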